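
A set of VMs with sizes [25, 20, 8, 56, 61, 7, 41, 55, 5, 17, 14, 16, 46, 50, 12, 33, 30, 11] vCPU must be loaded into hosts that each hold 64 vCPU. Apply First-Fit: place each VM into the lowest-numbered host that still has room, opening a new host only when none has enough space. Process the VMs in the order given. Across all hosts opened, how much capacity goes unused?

69

host 1: place 25 vCPU, 39 vCPU left
host 1: place 20 vCPU, 19 vCPU left
host 1: place 8 vCPU, 11 vCPU left
host 2: place 56 vCPU, 8 vCPU left
host 3: place 61 vCPU, 3 vCPU left
host 1: place 7 vCPU, 4 vCPU left
host 4: place 41 vCPU, 23 vCPU left
host 5: place 55 vCPU, 9 vCPU left
host 2: place 5 vCPU, 3 vCPU left
host 4: place 17 vCPU, 6 vCPU left
host 6: place 14 vCPU, 50 vCPU left
host 6: place 16 vCPU, 34 vCPU left
host 7: place 46 vCPU, 18 vCPU left
host 8: place 50 vCPU, 14 vCPU left
host 6: place 12 vCPU, 22 vCPU left
host 9: place 33 vCPU, 31 vCPU left
host 9: place 30 vCPU, 1 vCPU left
host 6: place 11 vCPU, 11 vCPU left
9 hosts × 64 vCPU = 576 vCPU; used 507 vCPU; unused 69 vCPU.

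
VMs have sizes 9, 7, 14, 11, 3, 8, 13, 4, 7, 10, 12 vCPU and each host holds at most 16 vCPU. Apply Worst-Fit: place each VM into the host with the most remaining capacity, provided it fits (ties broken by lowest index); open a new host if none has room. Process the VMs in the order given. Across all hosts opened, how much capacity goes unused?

30

Put 9 vCPU in host 1; 7 vCPU remain.
Put 7 vCPU in host 1; 0 vCPU remain.
Put 14 vCPU in host 2; 2 vCPU remain.
Put 11 vCPU in host 3; 5 vCPU remain.
Put 3 vCPU in host 3; 2 vCPU remain.
Put 8 vCPU in host 4; 8 vCPU remain.
Put 13 vCPU in host 5; 3 vCPU remain.
Put 4 vCPU in host 4; 4 vCPU remain.
Put 7 vCPU in host 6; 9 vCPU remain.
Put 10 vCPU in host 7; 6 vCPU remain.
Put 12 vCPU in host 8; 4 vCPU remain.
8 hosts × 16 vCPU = 128 vCPU; used 98 vCPU; unused 30 vCPU.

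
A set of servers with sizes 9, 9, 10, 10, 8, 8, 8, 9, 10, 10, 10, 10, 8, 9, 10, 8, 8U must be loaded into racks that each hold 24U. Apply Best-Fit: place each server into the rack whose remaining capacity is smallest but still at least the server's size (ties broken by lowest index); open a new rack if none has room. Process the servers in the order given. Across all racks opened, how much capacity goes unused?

rack 1: place 9U, 15U left
rack 1: place 9U, 6U left
rack 2: place 10U, 14U left
rack 2: place 10U, 4U left
rack 3: place 8U, 16U left
rack 3: place 8U, 8U left
rack 3: place 8U, 0U left
rack 4: place 9U, 15U left
rack 4: place 10U, 5U left
rack 5: place 10U, 14U left
rack 5: place 10U, 4U left
rack 6: place 10U, 14U left
rack 6: place 8U, 6U left
rack 7: place 9U, 15U left
rack 7: place 10U, 5U left
rack 8: place 8U, 16U left
rack 8: place 8U, 8U left
8 racks × 24U = 192U; used 154U; unused 38U.

38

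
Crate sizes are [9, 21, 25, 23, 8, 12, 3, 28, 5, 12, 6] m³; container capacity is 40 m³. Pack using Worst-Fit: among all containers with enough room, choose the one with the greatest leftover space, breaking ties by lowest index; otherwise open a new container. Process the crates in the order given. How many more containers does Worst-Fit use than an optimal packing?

1

Worst-Fit: [9,21,3] [25,12] [23,8] [28,5] [12,6] → 5 containers.
Total size 152 m³; any packing needs at least ⌈152/40⌉ = 4 containers.
An optimal packing achieves that bound: [28,12] [25,12,3] [23,9,8] [21,6,5] → 4 containers.
Excess: 5 − 4 = 1.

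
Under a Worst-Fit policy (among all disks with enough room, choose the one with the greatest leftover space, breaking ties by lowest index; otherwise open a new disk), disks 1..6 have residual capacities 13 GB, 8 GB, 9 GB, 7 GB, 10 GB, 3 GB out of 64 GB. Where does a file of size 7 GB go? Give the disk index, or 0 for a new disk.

1

Disks with room: disk 1 (13 GB), disk 2 (8 GB), disk 3 (9 GB), disk 4 (7 GB), disk 5 (10 GB).
Most room is disk 1 with 13 GB free.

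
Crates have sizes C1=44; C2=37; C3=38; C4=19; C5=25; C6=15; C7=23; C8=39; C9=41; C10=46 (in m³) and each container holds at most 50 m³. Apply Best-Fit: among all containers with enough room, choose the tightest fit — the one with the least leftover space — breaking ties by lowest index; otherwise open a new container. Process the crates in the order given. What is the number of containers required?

container 1: place C1 (44 m³), 6 m³ left
container 2: place C2 (37 m³), 13 m³ left
container 3: place C3 (38 m³), 12 m³ left
container 4: place C4 (19 m³), 31 m³ left
container 4: place C5 (25 m³), 6 m³ left
container 5: place C6 (15 m³), 35 m³ left
container 5: place C7 (23 m³), 12 m³ left
container 6: place C8 (39 m³), 11 m³ left
container 7: place C9 (41 m³), 9 m³ left
container 8: place C10 (46 m³), 4 m³ left

8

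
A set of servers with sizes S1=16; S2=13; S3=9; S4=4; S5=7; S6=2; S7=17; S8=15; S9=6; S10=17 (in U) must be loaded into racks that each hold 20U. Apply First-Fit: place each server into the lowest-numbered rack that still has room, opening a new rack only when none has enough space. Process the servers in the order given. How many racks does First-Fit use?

Put S1 (16U) in rack 1; 4U remain.
Put S2 (13U) in rack 2; 7U remain.
Put S3 (9U) in rack 3; 11U remain.
Put S4 (4U) in rack 1; 0U remain.
Put S5 (7U) in rack 2; 0U remain.
Put S6 (2U) in rack 3; 9U remain.
Put S7 (17U) in rack 4; 3U remain.
Put S8 (15U) in rack 5; 5U remain.
Put S9 (6U) in rack 3; 3U remain.
Put S10 (17U) in rack 6; 3U remain.
Final racks: [16,4] [13,7] [9,2,6] [17] [15] [17].

6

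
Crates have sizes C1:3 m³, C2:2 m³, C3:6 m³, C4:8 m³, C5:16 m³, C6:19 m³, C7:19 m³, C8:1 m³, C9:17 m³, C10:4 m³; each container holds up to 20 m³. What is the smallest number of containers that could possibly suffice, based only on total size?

Total size = 3 + 2 + 6 + 8 + 16 + 19 + 19 + 1 + 17 + 4 = 95 m³.
⌈95 / 20⌉ = 5.

5 containers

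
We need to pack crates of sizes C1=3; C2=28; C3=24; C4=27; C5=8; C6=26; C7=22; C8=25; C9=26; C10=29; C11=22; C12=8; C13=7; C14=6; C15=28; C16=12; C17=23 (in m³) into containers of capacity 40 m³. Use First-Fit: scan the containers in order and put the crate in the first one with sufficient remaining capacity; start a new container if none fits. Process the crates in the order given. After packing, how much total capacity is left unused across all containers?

116

container 1: place C1 (3 m³), 37 m³ left
container 1: place C2 (28 m³), 9 m³ left
container 2: place C3 (24 m³), 16 m³ left
container 3: place C4 (27 m³), 13 m³ left
container 1: place C5 (8 m³), 1 m³ left
container 4: place C6 (26 m³), 14 m³ left
container 5: place C7 (22 m³), 18 m³ left
container 6: place C8 (25 m³), 15 m³ left
container 7: place C9 (26 m³), 14 m³ left
container 8: place C10 (29 m³), 11 m³ left
container 9: place C11 (22 m³), 18 m³ left
container 2: place C12 (8 m³), 8 m³ left
container 2: place C13 (7 m³), 1 m³ left
container 3: place C14 (6 m³), 7 m³ left
container 10: place C15 (28 m³), 12 m³ left
container 4: place C16 (12 m³), 2 m³ left
container 11: place C17 (23 m³), 17 m³ left
11 containers × 40 m³ = 440 m³; used 324 m³; unused 116 m³.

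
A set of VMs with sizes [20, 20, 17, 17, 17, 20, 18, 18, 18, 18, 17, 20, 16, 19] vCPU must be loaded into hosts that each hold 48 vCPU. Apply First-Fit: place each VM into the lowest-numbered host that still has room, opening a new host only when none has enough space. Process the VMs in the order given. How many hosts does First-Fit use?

7 hosts

host 1: place 20 vCPU, 28 vCPU left
host 1: place 20 vCPU, 8 vCPU left
host 2: place 17 vCPU, 31 vCPU left
host 2: place 17 vCPU, 14 vCPU left
host 3: place 17 vCPU, 31 vCPU left
host 3: place 20 vCPU, 11 vCPU left
host 4: place 18 vCPU, 30 vCPU left
host 4: place 18 vCPU, 12 vCPU left
host 5: place 18 vCPU, 30 vCPU left
host 5: place 18 vCPU, 12 vCPU left
host 6: place 17 vCPU, 31 vCPU left
host 6: place 20 vCPU, 11 vCPU left
host 7: place 16 vCPU, 32 vCPU left
host 7: place 19 vCPU, 13 vCPU left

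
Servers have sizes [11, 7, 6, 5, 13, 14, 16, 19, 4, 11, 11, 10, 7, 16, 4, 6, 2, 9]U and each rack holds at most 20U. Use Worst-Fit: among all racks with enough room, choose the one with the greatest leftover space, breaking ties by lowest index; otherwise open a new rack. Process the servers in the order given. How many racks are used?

Put 11U in rack 1; 9U remain.
Put 7U in rack 1; 2U remain.
Put 6U in rack 2; 14U remain.
Put 5U in rack 2; 9U remain.
Put 13U in rack 3; 7U remain.
Put 14U in rack 4; 6U remain.
Put 16U in rack 5; 4U remain.
Put 19U in rack 6; 1U remain.
Put 4U in rack 2; 5U remain.
Put 11U in rack 7; 9U remain.
Put 11U in rack 8; 9U remain.
Put 10U in rack 9; 10U remain.
Put 7U in rack 9; 3U remain.
Put 16U in rack 10; 4U remain.
Put 4U in rack 7; 5U remain.
Put 6U in rack 8; 3U remain.
Put 2U in rack 3; 5U remain.
Put 9U in rack 11; 11U remain.
Final racks: [11,7] [6,5,4] [13,2] [14] [16] [19] [11,4] [11,6] [10,7] [16] [9].

11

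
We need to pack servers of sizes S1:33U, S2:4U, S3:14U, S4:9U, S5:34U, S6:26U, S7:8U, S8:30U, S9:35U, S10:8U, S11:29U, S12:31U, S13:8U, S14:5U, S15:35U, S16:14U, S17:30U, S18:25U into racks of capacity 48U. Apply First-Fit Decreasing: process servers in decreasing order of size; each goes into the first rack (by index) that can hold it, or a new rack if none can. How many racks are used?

10 racks

Sorted descending: 35, 35, 34, 33, 31, 30, 30, 29, 26, 25, 14, 14, 9, 8, 8, 8, 5, 4.
rack 1: place 35U, 13U left
rack 2: place 35U, 13U left
rack 3: place 34U, 14U left
rack 4: place 33U, 15U left
rack 5: place 31U, 17U left
rack 6: place 30U, 18U left
rack 7: place 30U, 18U left
rack 8: place 29U, 19U left
rack 9: place 26U, 22U left
rack 10: place 25U, 23U left
rack 3: place 14U, 0U left
rack 4: place 14U, 1U left
rack 1: place 9U, 4U left
rack 2: place 8U, 5U left
rack 5: place 8U, 9U left
rack 5: place 8U, 1U left
rack 2: place 5U, 0U left
rack 1: place 4U, 0U left
Final racks: [35,9,4] [35,8,5] [34,14] [33,14] [31,8,8] [30] [30] [29] [26] [25].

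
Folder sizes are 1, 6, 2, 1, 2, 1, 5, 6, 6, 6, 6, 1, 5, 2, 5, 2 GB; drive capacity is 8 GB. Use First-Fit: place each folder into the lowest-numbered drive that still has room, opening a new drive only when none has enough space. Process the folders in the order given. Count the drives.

Put 1 GB in drive 1; 7 GB remain.
Put 6 GB in drive 1; 1 GB remain.
Put 2 GB in drive 2; 6 GB remain.
Put 1 GB in drive 1; 0 GB remain.
Put 2 GB in drive 2; 4 GB remain.
Put 1 GB in drive 2; 3 GB remain.
Put 5 GB in drive 3; 3 GB remain.
Put 6 GB in drive 4; 2 GB remain.
Put 6 GB in drive 5; 2 GB remain.
Put 6 GB in drive 6; 2 GB remain.
Put 6 GB in drive 7; 2 GB remain.
Put 1 GB in drive 2; 2 GB remain.
Put 5 GB in drive 8; 3 GB remain.
Put 2 GB in drive 2; 0 GB remain.
Put 5 GB in drive 9; 3 GB remain.
Put 2 GB in drive 3; 1 GB remain.

9 drives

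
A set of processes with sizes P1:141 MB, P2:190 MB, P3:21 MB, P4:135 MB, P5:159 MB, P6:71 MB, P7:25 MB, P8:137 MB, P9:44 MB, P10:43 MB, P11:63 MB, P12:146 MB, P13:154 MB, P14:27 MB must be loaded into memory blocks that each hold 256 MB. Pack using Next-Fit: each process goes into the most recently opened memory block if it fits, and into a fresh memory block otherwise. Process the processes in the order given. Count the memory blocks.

7

Put P1 (141 MB) in memory block 1; 115 MB remain.
Put P2 (190 MB) in memory block 2; 66 MB remain.
Put P3 (21 MB) in memory block 2; 45 MB remain.
Put P4 (135 MB) in memory block 3; 121 MB remain.
Put P5 (159 MB) in memory block 4; 97 MB remain.
Put P6 (71 MB) in memory block 4; 26 MB remain.
Put P7 (25 MB) in memory block 4; 1 MB remain.
Put P8 (137 MB) in memory block 5; 119 MB remain.
Put P9 (44 MB) in memory block 5; 75 MB remain.
Put P10 (43 MB) in memory block 5; 32 MB remain.
Put P11 (63 MB) in memory block 6; 193 MB remain.
Put P12 (146 MB) in memory block 6; 47 MB remain.
Put P13 (154 MB) in memory block 7; 102 MB remain.
Put P14 (27 MB) in memory block 7; 75 MB remain.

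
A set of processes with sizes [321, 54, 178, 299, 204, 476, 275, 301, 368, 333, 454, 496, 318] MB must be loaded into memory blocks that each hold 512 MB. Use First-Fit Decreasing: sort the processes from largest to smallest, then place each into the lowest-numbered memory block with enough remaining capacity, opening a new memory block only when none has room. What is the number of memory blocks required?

Sorted descending: 496, 476, 454, 368, 333, 321, 318, 301, 299, 275, 204, 178, 54.
496 MB → memory block 1 (remaining 16 MB)
476 MB → memory block 2 (remaining 36 MB)
454 MB → memory block 3 (remaining 58 MB)
368 MB → memory block 4 (remaining 144 MB)
333 MB → memory block 5 (remaining 179 MB)
321 MB → memory block 6 (remaining 191 MB)
318 MB → memory block 7 (remaining 194 MB)
301 MB → memory block 8 (remaining 211 MB)
299 MB → memory block 9 (remaining 213 MB)
275 MB → memory block 10 (remaining 237 MB)
204 MB → memory block 8 (remaining 7 MB)
178 MB → memory block 5 (remaining 1 MB)
54 MB → memory block 3 (remaining 4 MB)
Final memory blocks: [496] [476] [454,54] [368] [333,178] [321] [318] [301,204] [299] [275].

10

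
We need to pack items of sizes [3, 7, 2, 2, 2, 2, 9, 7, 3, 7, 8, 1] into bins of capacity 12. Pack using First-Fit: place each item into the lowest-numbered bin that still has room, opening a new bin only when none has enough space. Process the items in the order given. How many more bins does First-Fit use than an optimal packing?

1

First-Fit: [3,7,2] [2,2,2,3,1] [9] [7] [7] [8] → 6 bins.
Total size 53; any packing needs at least ⌈53/12⌉ = 5 bins.
An optimal packing achieves that bound: [9,3] [8,3,1] [7,2,2] [7,2,2] [7] → 5 bins.
Excess: 6 − 5 = 1.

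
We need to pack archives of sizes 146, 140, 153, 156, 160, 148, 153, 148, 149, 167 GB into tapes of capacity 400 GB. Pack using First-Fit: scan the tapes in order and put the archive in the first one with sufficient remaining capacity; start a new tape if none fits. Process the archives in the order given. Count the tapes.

tape 1: place 146 GB, 254 GB left
tape 1: place 140 GB, 114 GB left
tape 2: place 153 GB, 247 GB left
tape 2: place 156 GB, 91 GB left
tape 3: place 160 GB, 240 GB left
tape 3: place 148 GB, 92 GB left
tape 4: place 153 GB, 247 GB left
tape 4: place 148 GB, 99 GB left
tape 5: place 149 GB, 251 GB left
tape 5: place 167 GB, 84 GB left
Final tapes: [146,140] [153,156] [160,148] [153,148] [149,167].

5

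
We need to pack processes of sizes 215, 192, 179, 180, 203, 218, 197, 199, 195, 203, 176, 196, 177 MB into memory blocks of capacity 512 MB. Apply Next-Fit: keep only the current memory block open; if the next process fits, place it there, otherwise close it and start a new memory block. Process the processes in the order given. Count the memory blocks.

7 memory blocks

memory block 1: place 215 MB, 297 MB left
memory block 1: place 192 MB, 105 MB left
memory block 2: place 179 MB, 333 MB left
memory block 2: place 180 MB, 153 MB left
memory block 3: place 203 MB, 309 MB left
memory block 3: place 218 MB, 91 MB left
memory block 4: place 197 MB, 315 MB left
memory block 4: place 199 MB, 116 MB left
memory block 5: place 195 MB, 317 MB left
memory block 5: place 203 MB, 114 MB left
memory block 6: place 176 MB, 336 MB left
memory block 6: place 196 MB, 140 MB left
memory block 7: place 177 MB, 335 MB left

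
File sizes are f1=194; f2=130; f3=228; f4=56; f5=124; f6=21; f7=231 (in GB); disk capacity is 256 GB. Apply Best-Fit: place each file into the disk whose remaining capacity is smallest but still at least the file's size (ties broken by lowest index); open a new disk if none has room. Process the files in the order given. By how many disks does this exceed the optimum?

0

Best-Fit: [194,56] [130,124] [228,21] [231] → 4 disks.
Total size 984 GB; any packing needs at least ⌈984/256⌉ = 4 disks.
So 4 is already optimal.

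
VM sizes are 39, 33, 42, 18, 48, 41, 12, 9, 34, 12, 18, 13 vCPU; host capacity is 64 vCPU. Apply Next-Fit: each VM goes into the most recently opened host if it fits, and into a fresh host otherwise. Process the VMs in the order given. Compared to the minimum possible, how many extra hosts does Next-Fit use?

Next-Fit: [39] [33] [42,18] [48] [41,12,9] [34,12,18] [13] → 7 hosts.
6 VMs exceed 32 vCPU (half the capacity), and no two of those can share a host, so at least 6 hosts are needed.
An optimal packing achieves that bound: [48,13] [42,18] [41,18] [39,12,12] [34,9] [33] → 6 hosts.
Excess: 7 − 6 = 1.

1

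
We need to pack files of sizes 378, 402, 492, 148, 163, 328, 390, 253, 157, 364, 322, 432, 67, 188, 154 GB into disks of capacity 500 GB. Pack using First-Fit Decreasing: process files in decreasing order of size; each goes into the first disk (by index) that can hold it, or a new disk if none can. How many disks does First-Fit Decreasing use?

10 disks

Sorted descending: 492, 432, 402, 390, 378, 364, 328, 322, 253, 188, 163, 157, 154, 148, 67.
Put 492 GB in disk 1; 8 GB remain.
Put 432 GB in disk 2; 68 GB remain.
Put 402 GB in disk 3; 98 GB remain.
Put 390 GB in disk 4; 110 GB remain.
Put 378 GB in disk 5; 122 GB remain.
Put 364 GB in disk 6; 136 GB remain.
Put 328 GB in disk 7; 172 GB remain.
Put 322 GB in disk 8; 178 GB remain.
Put 253 GB in disk 9; 247 GB remain.
Put 188 GB in disk 9; 59 GB remain.
Put 163 GB in disk 7; 9 GB remain.
Put 157 GB in disk 8; 21 GB remain.
Put 154 GB in disk 10; 346 GB remain.
Put 148 GB in disk 10; 198 GB remain.
Put 67 GB in disk 2; 1 GB remain.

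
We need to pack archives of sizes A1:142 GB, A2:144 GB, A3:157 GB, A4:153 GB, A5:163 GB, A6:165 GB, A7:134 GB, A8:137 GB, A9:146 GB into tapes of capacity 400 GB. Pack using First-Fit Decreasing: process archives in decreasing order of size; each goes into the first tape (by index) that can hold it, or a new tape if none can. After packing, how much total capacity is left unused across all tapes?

659

Sorted descending: 165, 163, 157, 153, 146, 144, 142, 137, 134.
165 GB → tape 1 (remaining 235 GB)
163 GB → tape 1 (remaining 72 GB)
157 GB → tape 2 (remaining 243 GB)
153 GB → tape 2 (remaining 90 GB)
146 GB → tape 3 (remaining 254 GB)
144 GB → tape 3 (remaining 110 GB)
142 GB → tape 4 (remaining 258 GB)
137 GB → tape 4 (remaining 121 GB)
134 GB → tape 5 (remaining 266 GB)
5 tapes × 400 GB = 2000 GB; used 1341 GB; unused 659 GB.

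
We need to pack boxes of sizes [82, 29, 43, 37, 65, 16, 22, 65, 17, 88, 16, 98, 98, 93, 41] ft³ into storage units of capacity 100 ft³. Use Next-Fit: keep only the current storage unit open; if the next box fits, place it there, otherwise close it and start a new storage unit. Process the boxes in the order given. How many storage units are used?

storage unit 1: place 82 ft³, 18 ft³ left
storage unit 2: place 29 ft³, 71 ft³ left
storage unit 2: place 43 ft³, 28 ft³ left
storage unit 3: place 37 ft³, 63 ft³ left
storage unit 4: place 65 ft³, 35 ft³ left
storage unit 4: place 16 ft³, 19 ft³ left
storage unit 5: place 22 ft³, 78 ft³ left
storage unit 5: place 65 ft³, 13 ft³ left
storage unit 6: place 17 ft³, 83 ft³ left
storage unit 7: place 88 ft³, 12 ft³ left
storage unit 8: place 16 ft³, 84 ft³ left
storage unit 9: place 98 ft³, 2 ft³ left
storage unit 10: place 98 ft³, 2 ft³ left
storage unit 11: place 93 ft³, 7 ft³ left
storage unit 12: place 41 ft³, 59 ft³ left

12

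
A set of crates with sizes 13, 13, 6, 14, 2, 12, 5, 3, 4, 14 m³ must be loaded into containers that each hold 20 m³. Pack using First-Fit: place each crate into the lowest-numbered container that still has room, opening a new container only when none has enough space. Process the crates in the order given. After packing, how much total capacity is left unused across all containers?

container 1: place 13 m³, 7 m³ left
container 2: place 13 m³, 7 m³ left
container 1: place 6 m³, 1 m³ left
container 3: place 14 m³, 6 m³ left
container 2: place 2 m³, 5 m³ left
container 4: place 12 m³, 8 m³ left
container 2: place 5 m³, 0 m³ left
container 3: place 3 m³, 3 m³ left
container 4: place 4 m³, 4 m³ left
container 5: place 14 m³, 6 m³ left
5 containers × 20 m³ = 100 m³; used 86 m³; unused 14 m³.

14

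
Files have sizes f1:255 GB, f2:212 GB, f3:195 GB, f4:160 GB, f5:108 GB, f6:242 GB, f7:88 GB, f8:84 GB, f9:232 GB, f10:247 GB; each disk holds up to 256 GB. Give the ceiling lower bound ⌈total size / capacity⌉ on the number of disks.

Total size = 255 + 212 + 195 + 160 + 108 + 242 + 88 + 84 + 232 + 247 = 1823 GB.
⌈1823 / 256⌉ = 8.

8 disks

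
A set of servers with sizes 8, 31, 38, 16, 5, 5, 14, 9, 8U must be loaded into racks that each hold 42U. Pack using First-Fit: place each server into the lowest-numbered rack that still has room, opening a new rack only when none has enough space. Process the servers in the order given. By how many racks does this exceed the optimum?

0

First-Fit: [8,31] [38] [16,5,5,14] [9,8] → 4 racks.
Total size 134U; any packing needs at least ⌈134/42⌉ = 4 racks.
So 4 is already optimal.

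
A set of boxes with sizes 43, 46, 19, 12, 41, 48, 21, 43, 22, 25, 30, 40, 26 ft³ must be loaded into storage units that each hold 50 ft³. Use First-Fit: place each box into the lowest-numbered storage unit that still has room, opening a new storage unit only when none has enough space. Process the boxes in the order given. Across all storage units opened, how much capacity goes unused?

134

storage unit 1: place 43 ft³, 7 ft³ left
storage unit 2: place 46 ft³, 4 ft³ left
storage unit 3: place 19 ft³, 31 ft³ left
storage unit 3: place 12 ft³, 19 ft³ left
storage unit 4: place 41 ft³, 9 ft³ left
storage unit 5: place 48 ft³, 2 ft³ left
storage unit 6: place 21 ft³, 29 ft³ left
storage unit 7: place 43 ft³, 7 ft³ left
storage unit 6: place 22 ft³, 7 ft³ left
storage unit 8: place 25 ft³, 25 ft³ left
storage unit 9: place 30 ft³, 20 ft³ left
storage unit 10: place 40 ft³, 10 ft³ left
storage unit 11: place 26 ft³, 24 ft³ left
11 storage units × 50 ft³ = 550 ft³; used 416 ft³; unused 134 ft³.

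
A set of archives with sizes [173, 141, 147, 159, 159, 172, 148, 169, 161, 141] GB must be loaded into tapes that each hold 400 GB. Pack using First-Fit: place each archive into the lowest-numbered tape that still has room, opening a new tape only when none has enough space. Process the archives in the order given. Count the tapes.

5

tape 1: place 173 GB, 227 GB left
tape 1: place 141 GB, 86 GB left
tape 2: place 147 GB, 253 GB left
tape 2: place 159 GB, 94 GB left
tape 3: place 159 GB, 241 GB left
tape 3: place 172 GB, 69 GB left
tape 4: place 148 GB, 252 GB left
tape 4: place 169 GB, 83 GB left
tape 5: place 161 GB, 239 GB left
tape 5: place 141 GB, 98 GB left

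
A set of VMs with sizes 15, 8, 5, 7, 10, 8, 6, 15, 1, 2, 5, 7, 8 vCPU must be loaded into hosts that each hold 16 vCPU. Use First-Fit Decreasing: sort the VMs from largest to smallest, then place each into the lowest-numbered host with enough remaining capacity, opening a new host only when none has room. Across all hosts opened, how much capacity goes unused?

15

Sorted descending: 15, 15, 10, 8, 8, 8, 7, 7, 6, 5, 5, 2, 1.
Put 15 vCPU in host 1; 1 vCPU remain.
Put 15 vCPU in host 2; 1 vCPU remain.
Put 10 vCPU in host 3; 6 vCPU remain.
Put 8 vCPU in host 4; 8 vCPU remain.
Put 8 vCPU in host 4; 0 vCPU remain.
Put 8 vCPU in host 5; 8 vCPU remain.
Put 7 vCPU in host 5; 1 vCPU remain.
Put 7 vCPU in host 6; 9 vCPU remain.
Put 6 vCPU in host 3; 0 vCPU remain.
Put 5 vCPU in host 6; 4 vCPU remain.
Put 5 vCPU in host 7; 11 vCPU remain.
Put 2 vCPU in host 6; 2 vCPU remain.
Put 1 vCPU in host 1; 0 vCPU remain.
7 hosts × 16 vCPU = 112 vCPU; used 97 vCPU; unused 15 vCPU.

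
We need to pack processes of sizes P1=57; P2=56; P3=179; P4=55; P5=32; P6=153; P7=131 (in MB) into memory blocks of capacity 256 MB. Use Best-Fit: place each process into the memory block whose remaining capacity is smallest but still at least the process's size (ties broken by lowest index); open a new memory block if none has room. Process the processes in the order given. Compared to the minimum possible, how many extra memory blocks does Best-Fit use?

Best-Fit: [57,56,32] [179,55] [153] [131] → 4 memory blocks.
Total size 663 MB; any packing needs at least ⌈663/256⌉ = 3 memory blocks.
An optimal packing achieves that bound: [179,57] [153,56,32] [131,55] → 3 memory blocks.
Excess: 4 − 3 = 1.

1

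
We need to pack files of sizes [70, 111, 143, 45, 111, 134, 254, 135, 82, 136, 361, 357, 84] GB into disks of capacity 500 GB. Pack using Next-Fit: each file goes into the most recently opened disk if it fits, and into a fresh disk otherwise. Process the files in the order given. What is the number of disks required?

disk 1: place 70 GB, 430 GB left
disk 1: place 111 GB, 319 GB left
disk 1: place 143 GB, 176 GB left
disk 1: place 45 GB, 131 GB left
disk 1: place 111 GB, 20 GB left
disk 2: place 134 GB, 366 GB left
disk 2: place 254 GB, 112 GB left
disk 3: place 135 GB, 365 GB left
disk 3: place 82 GB, 283 GB left
disk 3: place 136 GB, 147 GB left
disk 4: place 361 GB, 139 GB left
disk 5: place 357 GB, 143 GB left
disk 5: place 84 GB, 59 GB left

5 disks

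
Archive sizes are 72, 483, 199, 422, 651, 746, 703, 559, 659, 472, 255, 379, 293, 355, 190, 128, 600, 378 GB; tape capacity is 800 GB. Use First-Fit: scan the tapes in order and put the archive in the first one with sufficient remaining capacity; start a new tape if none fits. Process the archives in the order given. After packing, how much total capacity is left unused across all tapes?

tape 1: place 72 GB, 728 GB left
tape 1: place 483 GB, 245 GB left
tape 1: place 199 GB, 46 GB left
tape 2: place 422 GB, 378 GB left
tape 3: place 651 GB, 149 GB left
tape 4: place 746 GB, 54 GB left
tape 5: place 703 GB, 97 GB left
tape 6: place 559 GB, 241 GB left
tape 7: place 659 GB, 141 GB left
tape 8: place 472 GB, 328 GB left
tape 2: place 255 GB, 123 GB left
tape 9: place 379 GB, 421 GB left
tape 8: place 293 GB, 35 GB left
tape 9: place 355 GB, 66 GB left
tape 6: place 190 GB, 51 GB left
tape 3: place 128 GB, 21 GB left
tape 10: place 600 GB, 200 GB left
tape 11: place 378 GB, 422 GB left
11 tapes × 800 GB = 8800 GB; used 7544 GB; unused 1256 GB.

1256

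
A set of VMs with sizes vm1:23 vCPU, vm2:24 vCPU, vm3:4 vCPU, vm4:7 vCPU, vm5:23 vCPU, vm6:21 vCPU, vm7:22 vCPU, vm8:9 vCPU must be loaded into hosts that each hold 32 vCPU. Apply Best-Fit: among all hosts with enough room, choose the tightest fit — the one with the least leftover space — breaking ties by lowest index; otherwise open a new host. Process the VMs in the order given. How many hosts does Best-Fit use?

5 hosts

Put vm1 (23 vCPU) in host 1; 9 vCPU remain.
Put vm2 (24 vCPU) in host 2; 8 vCPU remain.
Put vm3 (4 vCPU) in host 2; 4 vCPU remain.
Put vm4 (7 vCPU) in host 1; 2 vCPU remain.
Put vm5 (23 vCPU) in host 3; 9 vCPU remain.
Put vm6 (21 vCPU) in host 4; 11 vCPU remain.
Put vm7 (22 vCPU) in host 5; 10 vCPU remain.
Put vm8 (9 vCPU) in host 3; 0 vCPU remain.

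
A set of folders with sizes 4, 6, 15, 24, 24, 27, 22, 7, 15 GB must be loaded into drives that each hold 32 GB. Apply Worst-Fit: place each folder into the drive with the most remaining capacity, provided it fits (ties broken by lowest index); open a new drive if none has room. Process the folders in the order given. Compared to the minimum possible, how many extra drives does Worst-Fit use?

1

Worst-Fit: [4,6,15] [24] [24] [27] [22,7] [15] → 6 drives.
Total size 144 GB; any packing needs at least ⌈144/32⌉ = 5 drives.
An optimal packing achieves that bound: [27,4] [24,7] [24,6] [22] [15,15] → 5 drives.
Excess: 6 − 5 = 1.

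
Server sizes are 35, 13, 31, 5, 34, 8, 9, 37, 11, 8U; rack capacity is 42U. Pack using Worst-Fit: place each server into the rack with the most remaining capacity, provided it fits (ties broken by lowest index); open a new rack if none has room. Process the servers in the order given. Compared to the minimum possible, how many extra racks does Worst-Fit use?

0

Worst-Fit: [35] [13,5,8,9] [31,11] [34,8] [37] → 5 racks.
Total size 191U; any packing needs at least ⌈191/42⌉ = 5 racks.
So 5 is already optimal.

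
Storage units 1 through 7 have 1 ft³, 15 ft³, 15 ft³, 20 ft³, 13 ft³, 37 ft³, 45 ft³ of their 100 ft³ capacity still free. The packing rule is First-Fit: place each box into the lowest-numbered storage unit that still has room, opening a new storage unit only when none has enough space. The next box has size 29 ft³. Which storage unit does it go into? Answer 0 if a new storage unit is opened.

Storage units with room: storage unit 6 (37 ft³), storage unit 7 (45 ft³).
The first with room is storage unit 6.

6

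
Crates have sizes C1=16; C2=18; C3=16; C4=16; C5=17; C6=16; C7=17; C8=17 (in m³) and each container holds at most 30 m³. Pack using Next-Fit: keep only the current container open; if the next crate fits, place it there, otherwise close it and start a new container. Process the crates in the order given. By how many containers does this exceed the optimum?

0

Next-Fit: [16] [18] [16] [16] [17] [16] [17] [17] → 8 containers.
8 crates exceed 15 m³ (half the capacity), and no two of those can share a container, so at least 8 containers are needed.
So 8 is already optimal.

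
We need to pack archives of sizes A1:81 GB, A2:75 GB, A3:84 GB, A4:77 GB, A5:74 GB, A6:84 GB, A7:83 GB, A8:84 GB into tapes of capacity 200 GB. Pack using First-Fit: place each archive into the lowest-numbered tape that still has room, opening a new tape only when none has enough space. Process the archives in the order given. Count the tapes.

4

A1 (81 GB) → tape 1 (remaining 119 GB)
A2 (75 GB) → tape 1 (remaining 44 GB)
A3 (84 GB) → tape 2 (remaining 116 GB)
A4 (77 GB) → tape 2 (remaining 39 GB)
A5 (74 GB) → tape 3 (remaining 126 GB)
A6 (84 GB) → tape 3 (remaining 42 GB)
A7 (83 GB) → tape 4 (remaining 117 GB)
A8 (84 GB) → tape 4 (remaining 33 GB)
Final tapes: [81,75] [84,77] [74,84] [83,84].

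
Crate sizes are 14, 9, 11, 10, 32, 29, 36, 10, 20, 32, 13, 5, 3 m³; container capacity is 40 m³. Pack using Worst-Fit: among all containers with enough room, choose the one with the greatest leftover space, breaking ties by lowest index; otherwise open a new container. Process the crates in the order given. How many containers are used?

7

container 1: place 14 m³, 26 m³ left
container 1: place 9 m³, 17 m³ left
container 1: place 11 m³, 6 m³ left
container 2: place 10 m³, 30 m³ left
container 3: place 32 m³, 8 m³ left
container 2: place 29 m³, 1 m³ left
container 4: place 36 m³, 4 m³ left
container 5: place 10 m³, 30 m³ left
container 5: place 20 m³, 10 m³ left
container 6: place 32 m³, 8 m³ left
container 7: place 13 m³, 27 m³ left
container 7: place 5 m³, 22 m³ left
container 7: place 3 m³, 19 m³ left
Final containers: [14,9,11] [10,29] [32] [36] [10,20] [32] [13,5,3].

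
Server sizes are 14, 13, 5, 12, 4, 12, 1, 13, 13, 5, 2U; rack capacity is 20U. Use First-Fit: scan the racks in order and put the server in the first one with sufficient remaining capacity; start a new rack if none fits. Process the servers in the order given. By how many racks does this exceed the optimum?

0

First-Fit: [14,5,1] [13,4,2] [12,5] [12] [13] [13] → 6 racks.
6 servers exceed 10U (half the capacity), and no two of those can share a rack, so at least 6 racks are needed.
So 6 is already optimal.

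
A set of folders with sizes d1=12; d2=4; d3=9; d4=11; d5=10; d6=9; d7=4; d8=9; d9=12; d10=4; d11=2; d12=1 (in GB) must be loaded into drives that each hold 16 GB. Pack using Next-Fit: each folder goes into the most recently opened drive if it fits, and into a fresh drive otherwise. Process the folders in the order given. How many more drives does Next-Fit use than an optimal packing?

Next-Fit: [12,4] [9] [11] [10] [9,4] [9] [12,4] [2,1] → 8 drives.
7 folders exceed 8 GB (half the capacity), and no two of those can share a drive, so at least 7 drives are needed.
An optimal packing achieves that bound: [12,4] [12,4] [11,4,1] [10,2] [9] [9] [9] → 7 drives.
Excess: 8 − 7 = 1.

1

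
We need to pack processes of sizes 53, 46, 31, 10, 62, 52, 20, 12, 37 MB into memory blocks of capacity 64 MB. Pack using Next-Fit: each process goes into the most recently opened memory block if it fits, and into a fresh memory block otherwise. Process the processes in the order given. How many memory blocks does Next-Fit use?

7 memory blocks

memory block 1: place 53 MB, 11 MB left
memory block 2: place 46 MB, 18 MB left
memory block 3: place 31 MB, 33 MB left
memory block 3: place 10 MB, 23 MB left
memory block 4: place 62 MB, 2 MB left
memory block 5: place 52 MB, 12 MB left
memory block 6: place 20 MB, 44 MB left
memory block 6: place 12 MB, 32 MB left
memory block 7: place 37 MB, 27 MB left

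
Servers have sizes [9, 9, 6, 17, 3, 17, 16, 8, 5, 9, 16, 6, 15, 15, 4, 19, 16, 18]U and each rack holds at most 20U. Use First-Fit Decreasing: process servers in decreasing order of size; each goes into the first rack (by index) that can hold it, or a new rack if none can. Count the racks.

12 racks

Sorted descending: 19, 18, 17, 17, 16, 16, 16, 15, 15, 9, 9, 9, 8, 6, 6, 5, 4, 3.
rack 1: place 19U, 1U left
rack 2: place 18U, 2U left
rack 3: place 17U, 3U left
rack 4: place 17U, 3U left
rack 5: place 16U, 4U left
rack 6: place 16U, 4U left
rack 7: place 16U, 4U left
rack 8: place 15U, 5U left
rack 9: place 15U, 5U left
rack 10: place 9U, 11U left
rack 10: place 9U, 2U left
rack 11: place 9U, 11U left
rack 11: place 8U, 3U left
rack 12: place 6U, 14U left
rack 12: place 6U, 8U left
rack 8: place 5U, 0U left
rack 5: place 4U, 0U left
rack 3: place 3U, 0U left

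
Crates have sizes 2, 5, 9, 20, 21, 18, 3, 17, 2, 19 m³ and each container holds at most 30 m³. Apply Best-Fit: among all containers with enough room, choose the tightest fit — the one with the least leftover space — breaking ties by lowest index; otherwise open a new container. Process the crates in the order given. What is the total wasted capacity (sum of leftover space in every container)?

container 1: place 2 m³, 28 m³ left
container 1: place 5 m³, 23 m³ left
container 1: place 9 m³, 14 m³ left
container 2: place 20 m³, 10 m³ left
container 3: place 21 m³, 9 m³ left
container 4: place 18 m³, 12 m³ left
container 3: place 3 m³, 6 m³ left
container 5: place 17 m³, 13 m³ left
container 3: place 2 m³, 4 m³ left
container 6: place 19 m³, 11 m³ left
6 containers × 30 m³ = 180 m³; used 116 m³; unused 64 m³.

64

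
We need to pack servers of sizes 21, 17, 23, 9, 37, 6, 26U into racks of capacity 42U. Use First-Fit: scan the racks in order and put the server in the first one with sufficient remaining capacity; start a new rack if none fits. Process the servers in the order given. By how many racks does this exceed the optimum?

0

First-Fit: [21,17] [23,9,6] [37] [26] → 4 racks.
Total size 139U; any packing needs at least ⌈139/42⌉ = 4 racks.
So 4 is already optimal.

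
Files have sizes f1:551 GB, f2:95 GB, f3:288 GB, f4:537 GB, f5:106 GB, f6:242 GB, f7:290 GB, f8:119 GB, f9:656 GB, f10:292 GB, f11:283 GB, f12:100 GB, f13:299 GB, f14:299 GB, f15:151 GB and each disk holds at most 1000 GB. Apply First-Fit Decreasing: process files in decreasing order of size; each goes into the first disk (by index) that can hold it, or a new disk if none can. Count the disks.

5 disks

Sorted descending: 656, 551, 537, 299, 299, 292, 290, 288, 283, 242, 151, 119, 106, 100, 95.
disk 1: place 656 GB, 344 GB left
disk 2: place 551 GB, 449 GB left
disk 3: place 537 GB, 463 GB left
disk 1: place 299 GB, 45 GB left
disk 2: place 299 GB, 150 GB left
disk 3: place 292 GB, 171 GB left
disk 4: place 290 GB, 710 GB left
disk 4: place 288 GB, 422 GB left
disk 4: place 283 GB, 139 GB left
disk 5: place 242 GB, 758 GB left
disk 3: place 151 GB, 20 GB left
disk 2: place 119 GB, 31 GB left
disk 4: place 106 GB, 33 GB left
disk 5: place 100 GB, 658 GB left
disk 5: place 95 GB, 563 GB left
Final disks: [656,299] [551,299,119] [537,292,151] [290,288,283,106] [242,100,95].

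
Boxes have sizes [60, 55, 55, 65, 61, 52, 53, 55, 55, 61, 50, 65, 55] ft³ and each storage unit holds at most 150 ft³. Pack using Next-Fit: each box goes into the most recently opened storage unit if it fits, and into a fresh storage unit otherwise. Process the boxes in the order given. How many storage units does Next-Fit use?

storage unit 1: place 60 ft³, 90 ft³ left
storage unit 1: place 55 ft³, 35 ft³ left
storage unit 2: place 55 ft³, 95 ft³ left
storage unit 2: place 65 ft³, 30 ft³ left
storage unit 3: place 61 ft³, 89 ft³ left
storage unit 3: place 52 ft³, 37 ft³ left
storage unit 4: place 53 ft³, 97 ft³ left
storage unit 4: place 55 ft³, 42 ft³ left
storage unit 5: place 55 ft³, 95 ft³ left
storage unit 5: place 61 ft³, 34 ft³ left
storage unit 6: place 50 ft³, 100 ft³ left
storage unit 6: place 65 ft³, 35 ft³ left
storage unit 7: place 55 ft³, 95 ft³ left
Final storage units: [60,55] [55,65] [61,52] [53,55] [55,61] [50,65] [55].

7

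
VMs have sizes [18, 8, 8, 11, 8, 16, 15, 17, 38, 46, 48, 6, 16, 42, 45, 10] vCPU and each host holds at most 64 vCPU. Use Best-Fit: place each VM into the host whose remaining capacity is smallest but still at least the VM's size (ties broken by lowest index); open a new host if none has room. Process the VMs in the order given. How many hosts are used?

Put 18 vCPU in host 1; 46 vCPU remain.
Put 8 vCPU in host 1; 38 vCPU remain.
Put 8 vCPU in host 1; 30 vCPU remain.
Put 11 vCPU in host 1; 19 vCPU remain.
Put 8 vCPU in host 1; 11 vCPU remain.
Put 16 vCPU in host 2; 48 vCPU remain.
Put 15 vCPU in host 2; 33 vCPU remain.
Put 17 vCPU in host 2; 16 vCPU remain.
Put 38 vCPU in host 3; 26 vCPU remain.
Put 46 vCPU in host 4; 18 vCPU remain.
Put 48 vCPU in host 5; 16 vCPU remain.
Put 6 vCPU in host 1; 5 vCPU remain.
Put 16 vCPU in host 2; 0 vCPU remain.
Put 42 vCPU in host 6; 22 vCPU remain.
Put 45 vCPU in host 7; 19 vCPU remain.
Put 10 vCPU in host 5; 6 vCPU remain.

7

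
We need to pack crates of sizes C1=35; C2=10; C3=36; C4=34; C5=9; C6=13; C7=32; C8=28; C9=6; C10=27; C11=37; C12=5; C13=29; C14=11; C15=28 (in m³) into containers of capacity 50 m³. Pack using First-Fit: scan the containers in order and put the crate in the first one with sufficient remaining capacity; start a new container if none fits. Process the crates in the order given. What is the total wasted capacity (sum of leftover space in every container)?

110

C1 (35 m³) → container 1 (remaining 15 m³)
C2 (10 m³) → container 1 (remaining 5 m³)
C3 (36 m³) → container 2 (remaining 14 m³)
C4 (34 m³) → container 3 (remaining 16 m³)
C5 (9 m³) → container 2 (remaining 5 m³)
C6 (13 m³) → container 3 (remaining 3 m³)
C7 (32 m³) → container 4 (remaining 18 m³)
C8 (28 m³) → container 5 (remaining 22 m³)
C9 (6 m³) → container 4 (remaining 12 m³)
C10 (27 m³) → container 6 (remaining 23 m³)
C11 (37 m³) → container 7 (remaining 13 m³)
C12 (5 m³) → container 1 (remaining 0 m³)
C13 (29 m³) → container 8 (remaining 21 m³)
C14 (11 m³) → container 4 (remaining 1 m³)
C15 (28 m³) → container 9 (remaining 22 m³)
9 containers × 50 m³ = 450 m³; used 340 m³; unused 110 m³.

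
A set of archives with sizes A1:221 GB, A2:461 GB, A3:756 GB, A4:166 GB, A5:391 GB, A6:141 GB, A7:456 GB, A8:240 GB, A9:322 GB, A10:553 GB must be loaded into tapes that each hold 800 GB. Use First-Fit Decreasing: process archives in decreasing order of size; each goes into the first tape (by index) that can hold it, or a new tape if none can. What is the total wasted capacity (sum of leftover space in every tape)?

Sorted descending: 756, 553, 461, 456, 391, 322, 240, 221, 166, 141.
756 GB → tape 1 (remaining 44 GB)
553 GB → tape 2 (remaining 247 GB)
461 GB → tape 3 (remaining 339 GB)
456 GB → tape 4 (remaining 344 GB)
391 GB → tape 5 (remaining 409 GB)
322 GB → tape 3 (remaining 17 GB)
240 GB → tape 2 (remaining 7 GB)
221 GB → tape 4 (remaining 123 GB)
166 GB → tape 5 (remaining 243 GB)
141 GB → tape 5 (remaining 102 GB)
5 tapes × 800 GB = 4000 GB; used 3707 GB; unused 293 GB.

293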